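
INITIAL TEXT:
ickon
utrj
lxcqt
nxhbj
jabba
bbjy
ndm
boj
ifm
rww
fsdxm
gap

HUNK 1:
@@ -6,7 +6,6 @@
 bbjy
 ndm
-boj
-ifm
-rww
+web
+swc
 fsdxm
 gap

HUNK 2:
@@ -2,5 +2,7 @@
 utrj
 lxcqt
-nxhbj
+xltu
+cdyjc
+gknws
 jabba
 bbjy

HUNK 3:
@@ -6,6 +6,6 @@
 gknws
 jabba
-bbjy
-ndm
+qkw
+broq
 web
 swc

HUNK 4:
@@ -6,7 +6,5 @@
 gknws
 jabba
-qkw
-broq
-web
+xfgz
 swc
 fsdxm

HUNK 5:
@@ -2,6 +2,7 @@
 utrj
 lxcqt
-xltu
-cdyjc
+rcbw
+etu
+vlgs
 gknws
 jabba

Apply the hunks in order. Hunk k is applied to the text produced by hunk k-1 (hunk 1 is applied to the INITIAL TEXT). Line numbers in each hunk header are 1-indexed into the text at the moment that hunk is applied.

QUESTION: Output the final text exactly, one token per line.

Answer: ickon
utrj
lxcqt
rcbw
etu
vlgs
gknws
jabba
xfgz
swc
fsdxm
gap

Derivation:
Hunk 1: at line 6 remove [boj,ifm,rww] add [web,swc] -> 11 lines: ickon utrj lxcqt nxhbj jabba bbjy ndm web swc fsdxm gap
Hunk 2: at line 2 remove [nxhbj] add [xltu,cdyjc,gknws] -> 13 lines: ickon utrj lxcqt xltu cdyjc gknws jabba bbjy ndm web swc fsdxm gap
Hunk 3: at line 6 remove [bbjy,ndm] add [qkw,broq] -> 13 lines: ickon utrj lxcqt xltu cdyjc gknws jabba qkw broq web swc fsdxm gap
Hunk 4: at line 6 remove [qkw,broq,web] add [xfgz] -> 11 lines: ickon utrj lxcqt xltu cdyjc gknws jabba xfgz swc fsdxm gap
Hunk 5: at line 2 remove [xltu,cdyjc] add [rcbw,etu,vlgs] -> 12 lines: ickon utrj lxcqt rcbw etu vlgs gknws jabba xfgz swc fsdxm gap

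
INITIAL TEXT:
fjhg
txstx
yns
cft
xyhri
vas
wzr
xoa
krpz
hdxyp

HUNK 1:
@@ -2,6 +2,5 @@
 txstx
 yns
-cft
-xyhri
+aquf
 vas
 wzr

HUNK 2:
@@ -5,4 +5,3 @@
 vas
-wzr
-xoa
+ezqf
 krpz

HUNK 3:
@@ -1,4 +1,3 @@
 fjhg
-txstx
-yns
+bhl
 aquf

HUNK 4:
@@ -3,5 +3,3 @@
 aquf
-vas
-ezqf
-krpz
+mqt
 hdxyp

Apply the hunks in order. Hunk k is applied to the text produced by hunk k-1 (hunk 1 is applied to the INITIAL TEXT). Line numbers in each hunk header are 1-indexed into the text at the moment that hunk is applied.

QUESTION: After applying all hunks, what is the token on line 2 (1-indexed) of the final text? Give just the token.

Hunk 1: at line 2 remove [cft,xyhri] add [aquf] -> 9 lines: fjhg txstx yns aquf vas wzr xoa krpz hdxyp
Hunk 2: at line 5 remove [wzr,xoa] add [ezqf] -> 8 lines: fjhg txstx yns aquf vas ezqf krpz hdxyp
Hunk 3: at line 1 remove [txstx,yns] add [bhl] -> 7 lines: fjhg bhl aquf vas ezqf krpz hdxyp
Hunk 4: at line 3 remove [vas,ezqf,krpz] add [mqt] -> 5 lines: fjhg bhl aquf mqt hdxyp
Final line 2: bhl

Answer: bhl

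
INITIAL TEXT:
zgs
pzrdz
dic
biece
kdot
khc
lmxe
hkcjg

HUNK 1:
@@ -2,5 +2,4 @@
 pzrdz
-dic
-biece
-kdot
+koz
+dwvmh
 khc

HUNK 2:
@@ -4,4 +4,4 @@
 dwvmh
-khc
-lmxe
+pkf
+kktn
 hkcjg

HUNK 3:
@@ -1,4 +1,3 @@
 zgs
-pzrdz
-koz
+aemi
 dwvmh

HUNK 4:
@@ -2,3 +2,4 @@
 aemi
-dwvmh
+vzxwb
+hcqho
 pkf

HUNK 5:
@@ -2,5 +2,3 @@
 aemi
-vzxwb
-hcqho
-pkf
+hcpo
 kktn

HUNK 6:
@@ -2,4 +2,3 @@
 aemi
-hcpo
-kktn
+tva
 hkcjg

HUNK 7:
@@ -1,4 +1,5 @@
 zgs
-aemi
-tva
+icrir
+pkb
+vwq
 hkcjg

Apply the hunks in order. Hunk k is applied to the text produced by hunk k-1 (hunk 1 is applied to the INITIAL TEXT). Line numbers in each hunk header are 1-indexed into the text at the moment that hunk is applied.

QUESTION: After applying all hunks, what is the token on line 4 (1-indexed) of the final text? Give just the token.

Hunk 1: at line 2 remove [dic,biece,kdot] add [koz,dwvmh] -> 7 lines: zgs pzrdz koz dwvmh khc lmxe hkcjg
Hunk 2: at line 4 remove [khc,lmxe] add [pkf,kktn] -> 7 lines: zgs pzrdz koz dwvmh pkf kktn hkcjg
Hunk 3: at line 1 remove [pzrdz,koz] add [aemi] -> 6 lines: zgs aemi dwvmh pkf kktn hkcjg
Hunk 4: at line 2 remove [dwvmh] add [vzxwb,hcqho] -> 7 lines: zgs aemi vzxwb hcqho pkf kktn hkcjg
Hunk 5: at line 2 remove [vzxwb,hcqho,pkf] add [hcpo] -> 5 lines: zgs aemi hcpo kktn hkcjg
Hunk 6: at line 2 remove [hcpo,kktn] add [tva] -> 4 lines: zgs aemi tva hkcjg
Hunk 7: at line 1 remove [aemi,tva] add [icrir,pkb,vwq] -> 5 lines: zgs icrir pkb vwq hkcjg
Final line 4: vwq

Answer: vwq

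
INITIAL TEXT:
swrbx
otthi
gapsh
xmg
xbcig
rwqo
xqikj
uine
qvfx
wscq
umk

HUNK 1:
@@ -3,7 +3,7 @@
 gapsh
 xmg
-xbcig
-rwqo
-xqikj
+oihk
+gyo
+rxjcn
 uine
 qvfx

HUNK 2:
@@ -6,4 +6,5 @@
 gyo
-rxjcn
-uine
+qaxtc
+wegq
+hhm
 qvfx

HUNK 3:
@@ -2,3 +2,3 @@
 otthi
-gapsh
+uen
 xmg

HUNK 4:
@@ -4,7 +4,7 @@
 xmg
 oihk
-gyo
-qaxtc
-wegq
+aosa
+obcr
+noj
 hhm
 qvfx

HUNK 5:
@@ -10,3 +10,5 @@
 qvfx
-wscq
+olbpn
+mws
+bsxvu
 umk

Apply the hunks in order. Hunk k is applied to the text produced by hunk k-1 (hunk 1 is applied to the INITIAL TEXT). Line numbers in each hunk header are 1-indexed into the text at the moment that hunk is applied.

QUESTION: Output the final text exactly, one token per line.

Hunk 1: at line 3 remove [xbcig,rwqo,xqikj] add [oihk,gyo,rxjcn] -> 11 lines: swrbx otthi gapsh xmg oihk gyo rxjcn uine qvfx wscq umk
Hunk 2: at line 6 remove [rxjcn,uine] add [qaxtc,wegq,hhm] -> 12 lines: swrbx otthi gapsh xmg oihk gyo qaxtc wegq hhm qvfx wscq umk
Hunk 3: at line 2 remove [gapsh] add [uen] -> 12 lines: swrbx otthi uen xmg oihk gyo qaxtc wegq hhm qvfx wscq umk
Hunk 4: at line 4 remove [gyo,qaxtc,wegq] add [aosa,obcr,noj] -> 12 lines: swrbx otthi uen xmg oihk aosa obcr noj hhm qvfx wscq umk
Hunk 5: at line 10 remove [wscq] add [olbpn,mws,bsxvu] -> 14 lines: swrbx otthi uen xmg oihk aosa obcr noj hhm qvfx olbpn mws bsxvu umk

Answer: swrbx
otthi
uen
xmg
oihk
aosa
obcr
noj
hhm
qvfx
olbpn
mws
bsxvu
umk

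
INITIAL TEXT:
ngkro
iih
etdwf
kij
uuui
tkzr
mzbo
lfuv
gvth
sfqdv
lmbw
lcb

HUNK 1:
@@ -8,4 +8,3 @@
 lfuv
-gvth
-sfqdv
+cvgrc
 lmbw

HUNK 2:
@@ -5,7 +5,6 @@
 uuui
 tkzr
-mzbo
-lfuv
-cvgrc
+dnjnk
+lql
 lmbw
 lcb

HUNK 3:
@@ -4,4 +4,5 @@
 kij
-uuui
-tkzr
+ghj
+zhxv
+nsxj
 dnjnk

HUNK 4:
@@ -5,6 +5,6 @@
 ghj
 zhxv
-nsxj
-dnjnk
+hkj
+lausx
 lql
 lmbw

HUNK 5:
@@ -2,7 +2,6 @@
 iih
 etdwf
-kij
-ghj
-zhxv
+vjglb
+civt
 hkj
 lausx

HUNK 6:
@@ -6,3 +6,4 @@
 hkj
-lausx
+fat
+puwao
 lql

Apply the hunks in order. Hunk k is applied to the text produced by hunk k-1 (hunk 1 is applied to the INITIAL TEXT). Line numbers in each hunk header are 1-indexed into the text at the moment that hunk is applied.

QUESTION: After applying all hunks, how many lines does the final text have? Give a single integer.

Hunk 1: at line 8 remove [gvth,sfqdv] add [cvgrc] -> 11 lines: ngkro iih etdwf kij uuui tkzr mzbo lfuv cvgrc lmbw lcb
Hunk 2: at line 5 remove [mzbo,lfuv,cvgrc] add [dnjnk,lql] -> 10 lines: ngkro iih etdwf kij uuui tkzr dnjnk lql lmbw lcb
Hunk 3: at line 4 remove [uuui,tkzr] add [ghj,zhxv,nsxj] -> 11 lines: ngkro iih etdwf kij ghj zhxv nsxj dnjnk lql lmbw lcb
Hunk 4: at line 5 remove [nsxj,dnjnk] add [hkj,lausx] -> 11 lines: ngkro iih etdwf kij ghj zhxv hkj lausx lql lmbw lcb
Hunk 5: at line 2 remove [kij,ghj,zhxv] add [vjglb,civt] -> 10 lines: ngkro iih etdwf vjglb civt hkj lausx lql lmbw lcb
Hunk 6: at line 6 remove [lausx] add [fat,puwao] -> 11 lines: ngkro iih etdwf vjglb civt hkj fat puwao lql lmbw lcb
Final line count: 11

Answer: 11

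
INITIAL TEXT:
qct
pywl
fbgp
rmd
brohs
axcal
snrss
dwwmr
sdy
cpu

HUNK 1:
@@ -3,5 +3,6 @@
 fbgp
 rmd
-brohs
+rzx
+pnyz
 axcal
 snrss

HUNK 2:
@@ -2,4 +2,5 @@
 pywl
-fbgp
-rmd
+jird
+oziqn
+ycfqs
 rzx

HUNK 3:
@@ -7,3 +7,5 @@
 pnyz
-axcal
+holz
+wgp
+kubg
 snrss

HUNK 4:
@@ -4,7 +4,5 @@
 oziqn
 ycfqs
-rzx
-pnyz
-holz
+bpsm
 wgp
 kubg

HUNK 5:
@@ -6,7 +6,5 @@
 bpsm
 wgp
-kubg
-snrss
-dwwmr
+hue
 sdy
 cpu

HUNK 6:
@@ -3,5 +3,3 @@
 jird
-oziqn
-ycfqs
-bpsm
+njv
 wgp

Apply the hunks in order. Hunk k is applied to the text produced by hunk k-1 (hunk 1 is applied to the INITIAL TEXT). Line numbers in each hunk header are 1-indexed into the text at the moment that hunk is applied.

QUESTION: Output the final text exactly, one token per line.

Answer: qct
pywl
jird
njv
wgp
hue
sdy
cpu

Derivation:
Hunk 1: at line 3 remove [brohs] add [rzx,pnyz] -> 11 lines: qct pywl fbgp rmd rzx pnyz axcal snrss dwwmr sdy cpu
Hunk 2: at line 2 remove [fbgp,rmd] add [jird,oziqn,ycfqs] -> 12 lines: qct pywl jird oziqn ycfqs rzx pnyz axcal snrss dwwmr sdy cpu
Hunk 3: at line 7 remove [axcal] add [holz,wgp,kubg] -> 14 lines: qct pywl jird oziqn ycfqs rzx pnyz holz wgp kubg snrss dwwmr sdy cpu
Hunk 4: at line 4 remove [rzx,pnyz,holz] add [bpsm] -> 12 lines: qct pywl jird oziqn ycfqs bpsm wgp kubg snrss dwwmr sdy cpu
Hunk 5: at line 6 remove [kubg,snrss,dwwmr] add [hue] -> 10 lines: qct pywl jird oziqn ycfqs bpsm wgp hue sdy cpu
Hunk 6: at line 3 remove [oziqn,ycfqs,bpsm] add [njv] -> 8 lines: qct pywl jird njv wgp hue sdy cpu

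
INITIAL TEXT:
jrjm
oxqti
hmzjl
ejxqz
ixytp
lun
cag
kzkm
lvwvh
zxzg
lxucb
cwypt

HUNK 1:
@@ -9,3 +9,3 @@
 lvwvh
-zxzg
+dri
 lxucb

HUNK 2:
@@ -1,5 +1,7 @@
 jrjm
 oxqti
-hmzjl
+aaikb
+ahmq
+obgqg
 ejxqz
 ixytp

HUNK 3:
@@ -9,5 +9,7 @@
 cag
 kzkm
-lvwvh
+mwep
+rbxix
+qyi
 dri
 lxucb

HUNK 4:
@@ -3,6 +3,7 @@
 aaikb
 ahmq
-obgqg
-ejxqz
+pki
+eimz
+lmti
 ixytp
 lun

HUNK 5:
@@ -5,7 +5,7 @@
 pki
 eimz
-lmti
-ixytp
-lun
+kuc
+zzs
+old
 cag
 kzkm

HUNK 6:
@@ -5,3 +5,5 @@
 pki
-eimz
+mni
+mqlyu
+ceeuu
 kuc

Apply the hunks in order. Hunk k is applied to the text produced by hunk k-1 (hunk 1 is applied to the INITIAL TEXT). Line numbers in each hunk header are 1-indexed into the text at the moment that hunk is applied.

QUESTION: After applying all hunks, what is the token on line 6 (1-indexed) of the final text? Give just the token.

Answer: mni

Derivation:
Hunk 1: at line 9 remove [zxzg] add [dri] -> 12 lines: jrjm oxqti hmzjl ejxqz ixytp lun cag kzkm lvwvh dri lxucb cwypt
Hunk 2: at line 1 remove [hmzjl] add [aaikb,ahmq,obgqg] -> 14 lines: jrjm oxqti aaikb ahmq obgqg ejxqz ixytp lun cag kzkm lvwvh dri lxucb cwypt
Hunk 3: at line 9 remove [lvwvh] add [mwep,rbxix,qyi] -> 16 lines: jrjm oxqti aaikb ahmq obgqg ejxqz ixytp lun cag kzkm mwep rbxix qyi dri lxucb cwypt
Hunk 4: at line 3 remove [obgqg,ejxqz] add [pki,eimz,lmti] -> 17 lines: jrjm oxqti aaikb ahmq pki eimz lmti ixytp lun cag kzkm mwep rbxix qyi dri lxucb cwypt
Hunk 5: at line 5 remove [lmti,ixytp,lun] add [kuc,zzs,old] -> 17 lines: jrjm oxqti aaikb ahmq pki eimz kuc zzs old cag kzkm mwep rbxix qyi dri lxucb cwypt
Hunk 6: at line 5 remove [eimz] add [mni,mqlyu,ceeuu] -> 19 lines: jrjm oxqti aaikb ahmq pki mni mqlyu ceeuu kuc zzs old cag kzkm mwep rbxix qyi dri lxucb cwypt
Final line 6: mni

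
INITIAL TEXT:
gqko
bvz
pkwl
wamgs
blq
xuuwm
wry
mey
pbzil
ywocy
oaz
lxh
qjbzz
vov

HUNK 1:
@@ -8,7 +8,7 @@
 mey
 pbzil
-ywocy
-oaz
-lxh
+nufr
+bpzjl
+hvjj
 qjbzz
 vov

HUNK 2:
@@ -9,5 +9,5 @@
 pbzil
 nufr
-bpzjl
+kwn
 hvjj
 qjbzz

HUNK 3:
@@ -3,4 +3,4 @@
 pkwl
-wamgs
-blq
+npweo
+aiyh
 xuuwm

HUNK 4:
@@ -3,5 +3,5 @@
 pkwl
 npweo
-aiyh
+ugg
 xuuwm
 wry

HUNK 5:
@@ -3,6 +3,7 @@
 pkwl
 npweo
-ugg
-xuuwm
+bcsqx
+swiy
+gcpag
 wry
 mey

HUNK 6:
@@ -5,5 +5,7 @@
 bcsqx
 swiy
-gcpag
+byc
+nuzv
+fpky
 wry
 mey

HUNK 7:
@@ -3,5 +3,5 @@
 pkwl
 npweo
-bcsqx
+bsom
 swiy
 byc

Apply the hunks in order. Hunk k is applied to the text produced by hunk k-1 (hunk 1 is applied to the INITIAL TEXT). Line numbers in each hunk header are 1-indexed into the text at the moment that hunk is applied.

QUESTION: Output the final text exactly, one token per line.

Answer: gqko
bvz
pkwl
npweo
bsom
swiy
byc
nuzv
fpky
wry
mey
pbzil
nufr
kwn
hvjj
qjbzz
vov

Derivation:
Hunk 1: at line 8 remove [ywocy,oaz,lxh] add [nufr,bpzjl,hvjj] -> 14 lines: gqko bvz pkwl wamgs blq xuuwm wry mey pbzil nufr bpzjl hvjj qjbzz vov
Hunk 2: at line 9 remove [bpzjl] add [kwn] -> 14 lines: gqko bvz pkwl wamgs blq xuuwm wry mey pbzil nufr kwn hvjj qjbzz vov
Hunk 3: at line 3 remove [wamgs,blq] add [npweo,aiyh] -> 14 lines: gqko bvz pkwl npweo aiyh xuuwm wry mey pbzil nufr kwn hvjj qjbzz vov
Hunk 4: at line 3 remove [aiyh] add [ugg] -> 14 lines: gqko bvz pkwl npweo ugg xuuwm wry mey pbzil nufr kwn hvjj qjbzz vov
Hunk 5: at line 3 remove [ugg,xuuwm] add [bcsqx,swiy,gcpag] -> 15 lines: gqko bvz pkwl npweo bcsqx swiy gcpag wry mey pbzil nufr kwn hvjj qjbzz vov
Hunk 6: at line 5 remove [gcpag] add [byc,nuzv,fpky] -> 17 lines: gqko bvz pkwl npweo bcsqx swiy byc nuzv fpky wry mey pbzil nufr kwn hvjj qjbzz vov
Hunk 7: at line 3 remove [bcsqx] add [bsom] -> 17 lines: gqko bvz pkwl npweo bsom swiy byc nuzv fpky wry mey pbzil nufr kwn hvjj qjbzz vov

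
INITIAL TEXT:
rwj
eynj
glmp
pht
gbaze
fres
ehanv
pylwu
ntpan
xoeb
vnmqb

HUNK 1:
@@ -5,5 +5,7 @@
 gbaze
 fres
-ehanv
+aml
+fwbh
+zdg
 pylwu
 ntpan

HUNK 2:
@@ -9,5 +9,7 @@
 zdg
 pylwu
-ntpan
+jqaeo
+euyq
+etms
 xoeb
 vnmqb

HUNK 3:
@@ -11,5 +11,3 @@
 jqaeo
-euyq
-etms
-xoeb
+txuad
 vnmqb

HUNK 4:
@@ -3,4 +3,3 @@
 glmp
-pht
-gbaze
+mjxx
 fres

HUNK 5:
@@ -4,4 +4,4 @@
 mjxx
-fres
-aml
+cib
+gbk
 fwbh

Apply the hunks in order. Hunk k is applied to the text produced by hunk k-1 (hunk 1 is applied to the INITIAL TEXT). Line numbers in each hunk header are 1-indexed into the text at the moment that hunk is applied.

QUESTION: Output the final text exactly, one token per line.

Hunk 1: at line 5 remove [ehanv] add [aml,fwbh,zdg] -> 13 lines: rwj eynj glmp pht gbaze fres aml fwbh zdg pylwu ntpan xoeb vnmqb
Hunk 2: at line 9 remove [ntpan] add [jqaeo,euyq,etms] -> 15 lines: rwj eynj glmp pht gbaze fres aml fwbh zdg pylwu jqaeo euyq etms xoeb vnmqb
Hunk 3: at line 11 remove [euyq,etms,xoeb] add [txuad] -> 13 lines: rwj eynj glmp pht gbaze fres aml fwbh zdg pylwu jqaeo txuad vnmqb
Hunk 4: at line 3 remove [pht,gbaze] add [mjxx] -> 12 lines: rwj eynj glmp mjxx fres aml fwbh zdg pylwu jqaeo txuad vnmqb
Hunk 5: at line 4 remove [fres,aml] add [cib,gbk] -> 12 lines: rwj eynj glmp mjxx cib gbk fwbh zdg pylwu jqaeo txuad vnmqb

Answer: rwj
eynj
glmp
mjxx
cib
gbk
fwbh
zdg
pylwu
jqaeo
txuad
vnmqb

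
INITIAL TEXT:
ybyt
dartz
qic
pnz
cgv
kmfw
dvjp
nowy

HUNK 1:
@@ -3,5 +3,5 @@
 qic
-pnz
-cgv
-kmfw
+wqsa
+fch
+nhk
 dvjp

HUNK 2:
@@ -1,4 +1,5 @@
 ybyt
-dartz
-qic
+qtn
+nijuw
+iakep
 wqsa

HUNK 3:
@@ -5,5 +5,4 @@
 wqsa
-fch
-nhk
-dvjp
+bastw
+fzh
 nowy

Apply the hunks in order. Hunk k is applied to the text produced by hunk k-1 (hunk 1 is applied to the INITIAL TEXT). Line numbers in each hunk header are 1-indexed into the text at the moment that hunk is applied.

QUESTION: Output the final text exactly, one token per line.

Answer: ybyt
qtn
nijuw
iakep
wqsa
bastw
fzh
nowy

Derivation:
Hunk 1: at line 3 remove [pnz,cgv,kmfw] add [wqsa,fch,nhk] -> 8 lines: ybyt dartz qic wqsa fch nhk dvjp nowy
Hunk 2: at line 1 remove [dartz,qic] add [qtn,nijuw,iakep] -> 9 lines: ybyt qtn nijuw iakep wqsa fch nhk dvjp nowy
Hunk 3: at line 5 remove [fch,nhk,dvjp] add [bastw,fzh] -> 8 lines: ybyt qtn nijuw iakep wqsa bastw fzh nowy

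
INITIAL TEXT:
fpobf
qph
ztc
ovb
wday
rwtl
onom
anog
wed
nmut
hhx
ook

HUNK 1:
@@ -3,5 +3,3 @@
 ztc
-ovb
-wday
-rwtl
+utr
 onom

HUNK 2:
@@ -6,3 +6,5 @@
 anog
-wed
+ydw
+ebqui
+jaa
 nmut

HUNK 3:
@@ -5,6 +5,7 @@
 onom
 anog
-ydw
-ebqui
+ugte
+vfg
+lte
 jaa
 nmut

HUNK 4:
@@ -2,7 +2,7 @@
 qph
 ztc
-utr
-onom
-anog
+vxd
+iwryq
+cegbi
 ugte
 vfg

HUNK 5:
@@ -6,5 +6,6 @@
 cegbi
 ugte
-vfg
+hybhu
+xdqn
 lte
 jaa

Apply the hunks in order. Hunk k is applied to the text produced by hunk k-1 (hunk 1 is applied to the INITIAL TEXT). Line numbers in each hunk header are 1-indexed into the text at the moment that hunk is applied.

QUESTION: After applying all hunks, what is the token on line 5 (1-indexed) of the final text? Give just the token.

Answer: iwryq

Derivation:
Hunk 1: at line 3 remove [ovb,wday,rwtl] add [utr] -> 10 lines: fpobf qph ztc utr onom anog wed nmut hhx ook
Hunk 2: at line 6 remove [wed] add [ydw,ebqui,jaa] -> 12 lines: fpobf qph ztc utr onom anog ydw ebqui jaa nmut hhx ook
Hunk 3: at line 5 remove [ydw,ebqui] add [ugte,vfg,lte] -> 13 lines: fpobf qph ztc utr onom anog ugte vfg lte jaa nmut hhx ook
Hunk 4: at line 2 remove [utr,onom,anog] add [vxd,iwryq,cegbi] -> 13 lines: fpobf qph ztc vxd iwryq cegbi ugte vfg lte jaa nmut hhx ook
Hunk 5: at line 6 remove [vfg] add [hybhu,xdqn] -> 14 lines: fpobf qph ztc vxd iwryq cegbi ugte hybhu xdqn lte jaa nmut hhx ook
Final line 5: iwryq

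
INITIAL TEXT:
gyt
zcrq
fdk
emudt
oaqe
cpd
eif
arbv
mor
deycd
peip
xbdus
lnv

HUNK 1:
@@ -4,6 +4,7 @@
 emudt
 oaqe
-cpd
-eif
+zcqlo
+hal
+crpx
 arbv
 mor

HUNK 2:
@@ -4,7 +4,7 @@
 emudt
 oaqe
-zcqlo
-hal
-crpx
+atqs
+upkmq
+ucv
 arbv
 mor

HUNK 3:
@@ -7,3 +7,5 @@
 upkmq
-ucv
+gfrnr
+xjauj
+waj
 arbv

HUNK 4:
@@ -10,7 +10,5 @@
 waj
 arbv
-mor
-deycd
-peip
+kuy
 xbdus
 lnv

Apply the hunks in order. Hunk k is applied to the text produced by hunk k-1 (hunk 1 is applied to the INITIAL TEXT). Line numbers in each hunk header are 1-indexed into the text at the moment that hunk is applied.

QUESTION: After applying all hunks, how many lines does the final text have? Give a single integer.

Answer: 14

Derivation:
Hunk 1: at line 4 remove [cpd,eif] add [zcqlo,hal,crpx] -> 14 lines: gyt zcrq fdk emudt oaqe zcqlo hal crpx arbv mor deycd peip xbdus lnv
Hunk 2: at line 4 remove [zcqlo,hal,crpx] add [atqs,upkmq,ucv] -> 14 lines: gyt zcrq fdk emudt oaqe atqs upkmq ucv arbv mor deycd peip xbdus lnv
Hunk 3: at line 7 remove [ucv] add [gfrnr,xjauj,waj] -> 16 lines: gyt zcrq fdk emudt oaqe atqs upkmq gfrnr xjauj waj arbv mor deycd peip xbdus lnv
Hunk 4: at line 10 remove [mor,deycd,peip] add [kuy] -> 14 lines: gyt zcrq fdk emudt oaqe atqs upkmq gfrnr xjauj waj arbv kuy xbdus lnv
Final line count: 14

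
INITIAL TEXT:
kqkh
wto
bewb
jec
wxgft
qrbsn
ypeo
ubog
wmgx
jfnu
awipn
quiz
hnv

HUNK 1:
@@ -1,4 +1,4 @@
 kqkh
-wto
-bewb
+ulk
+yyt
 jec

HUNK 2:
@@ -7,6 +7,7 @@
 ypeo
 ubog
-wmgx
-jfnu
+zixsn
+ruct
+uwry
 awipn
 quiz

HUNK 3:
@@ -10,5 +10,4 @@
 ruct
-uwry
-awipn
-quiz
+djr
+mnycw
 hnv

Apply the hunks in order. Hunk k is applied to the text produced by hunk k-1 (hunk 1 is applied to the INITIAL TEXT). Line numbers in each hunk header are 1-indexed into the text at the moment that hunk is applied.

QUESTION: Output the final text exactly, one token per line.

Answer: kqkh
ulk
yyt
jec
wxgft
qrbsn
ypeo
ubog
zixsn
ruct
djr
mnycw
hnv

Derivation:
Hunk 1: at line 1 remove [wto,bewb] add [ulk,yyt] -> 13 lines: kqkh ulk yyt jec wxgft qrbsn ypeo ubog wmgx jfnu awipn quiz hnv
Hunk 2: at line 7 remove [wmgx,jfnu] add [zixsn,ruct,uwry] -> 14 lines: kqkh ulk yyt jec wxgft qrbsn ypeo ubog zixsn ruct uwry awipn quiz hnv
Hunk 3: at line 10 remove [uwry,awipn,quiz] add [djr,mnycw] -> 13 lines: kqkh ulk yyt jec wxgft qrbsn ypeo ubog zixsn ruct djr mnycw hnv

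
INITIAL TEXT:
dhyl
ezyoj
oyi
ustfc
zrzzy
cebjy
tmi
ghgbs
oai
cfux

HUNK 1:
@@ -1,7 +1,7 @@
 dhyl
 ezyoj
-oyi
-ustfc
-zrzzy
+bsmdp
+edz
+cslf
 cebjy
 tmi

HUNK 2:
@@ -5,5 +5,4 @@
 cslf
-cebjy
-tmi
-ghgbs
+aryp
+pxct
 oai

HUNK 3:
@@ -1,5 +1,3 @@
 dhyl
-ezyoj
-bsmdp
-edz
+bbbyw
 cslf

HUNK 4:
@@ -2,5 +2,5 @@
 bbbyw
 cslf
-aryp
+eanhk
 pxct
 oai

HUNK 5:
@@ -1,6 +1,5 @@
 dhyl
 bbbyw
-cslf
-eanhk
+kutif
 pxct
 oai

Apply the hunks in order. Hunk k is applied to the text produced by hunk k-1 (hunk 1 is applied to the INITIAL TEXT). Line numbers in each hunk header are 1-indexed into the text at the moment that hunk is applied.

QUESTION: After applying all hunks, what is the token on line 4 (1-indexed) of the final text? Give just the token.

Answer: pxct

Derivation:
Hunk 1: at line 1 remove [oyi,ustfc,zrzzy] add [bsmdp,edz,cslf] -> 10 lines: dhyl ezyoj bsmdp edz cslf cebjy tmi ghgbs oai cfux
Hunk 2: at line 5 remove [cebjy,tmi,ghgbs] add [aryp,pxct] -> 9 lines: dhyl ezyoj bsmdp edz cslf aryp pxct oai cfux
Hunk 3: at line 1 remove [ezyoj,bsmdp,edz] add [bbbyw] -> 7 lines: dhyl bbbyw cslf aryp pxct oai cfux
Hunk 4: at line 2 remove [aryp] add [eanhk] -> 7 lines: dhyl bbbyw cslf eanhk pxct oai cfux
Hunk 5: at line 1 remove [cslf,eanhk] add [kutif] -> 6 lines: dhyl bbbyw kutif pxct oai cfux
Final line 4: pxct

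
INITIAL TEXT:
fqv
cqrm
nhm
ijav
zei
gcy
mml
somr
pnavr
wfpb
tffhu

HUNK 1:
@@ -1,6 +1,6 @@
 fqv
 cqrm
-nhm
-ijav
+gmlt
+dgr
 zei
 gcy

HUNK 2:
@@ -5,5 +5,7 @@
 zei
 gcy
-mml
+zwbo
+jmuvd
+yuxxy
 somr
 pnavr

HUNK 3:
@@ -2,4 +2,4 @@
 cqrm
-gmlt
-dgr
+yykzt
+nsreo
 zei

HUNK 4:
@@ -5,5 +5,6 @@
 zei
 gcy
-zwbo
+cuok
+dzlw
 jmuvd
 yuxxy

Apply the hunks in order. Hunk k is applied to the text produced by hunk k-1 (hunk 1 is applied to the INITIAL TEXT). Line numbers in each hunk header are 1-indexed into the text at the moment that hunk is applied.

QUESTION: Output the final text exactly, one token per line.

Hunk 1: at line 1 remove [nhm,ijav] add [gmlt,dgr] -> 11 lines: fqv cqrm gmlt dgr zei gcy mml somr pnavr wfpb tffhu
Hunk 2: at line 5 remove [mml] add [zwbo,jmuvd,yuxxy] -> 13 lines: fqv cqrm gmlt dgr zei gcy zwbo jmuvd yuxxy somr pnavr wfpb tffhu
Hunk 3: at line 2 remove [gmlt,dgr] add [yykzt,nsreo] -> 13 lines: fqv cqrm yykzt nsreo zei gcy zwbo jmuvd yuxxy somr pnavr wfpb tffhu
Hunk 4: at line 5 remove [zwbo] add [cuok,dzlw] -> 14 lines: fqv cqrm yykzt nsreo zei gcy cuok dzlw jmuvd yuxxy somr pnavr wfpb tffhu

Answer: fqv
cqrm
yykzt
nsreo
zei
gcy
cuok
dzlw
jmuvd
yuxxy
somr
pnavr
wfpb
tffhu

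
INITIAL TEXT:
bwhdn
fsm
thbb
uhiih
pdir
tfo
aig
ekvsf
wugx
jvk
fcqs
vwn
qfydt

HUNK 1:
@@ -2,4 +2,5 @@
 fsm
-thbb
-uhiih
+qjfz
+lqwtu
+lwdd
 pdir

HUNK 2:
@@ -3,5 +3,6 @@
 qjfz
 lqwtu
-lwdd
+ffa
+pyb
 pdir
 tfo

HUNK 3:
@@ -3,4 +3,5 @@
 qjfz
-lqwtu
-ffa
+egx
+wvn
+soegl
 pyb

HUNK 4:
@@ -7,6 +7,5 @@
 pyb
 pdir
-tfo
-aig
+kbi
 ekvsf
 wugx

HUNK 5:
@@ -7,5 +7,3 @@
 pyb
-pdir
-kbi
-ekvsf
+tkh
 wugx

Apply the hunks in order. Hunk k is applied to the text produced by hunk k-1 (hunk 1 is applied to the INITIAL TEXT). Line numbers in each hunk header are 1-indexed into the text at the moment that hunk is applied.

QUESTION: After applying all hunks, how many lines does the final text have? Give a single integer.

Hunk 1: at line 2 remove [thbb,uhiih] add [qjfz,lqwtu,lwdd] -> 14 lines: bwhdn fsm qjfz lqwtu lwdd pdir tfo aig ekvsf wugx jvk fcqs vwn qfydt
Hunk 2: at line 3 remove [lwdd] add [ffa,pyb] -> 15 lines: bwhdn fsm qjfz lqwtu ffa pyb pdir tfo aig ekvsf wugx jvk fcqs vwn qfydt
Hunk 3: at line 3 remove [lqwtu,ffa] add [egx,wvn,soegl] -> 16 lines: bwhdn fsm qjfz egx wvn soegl pyb pdir tfo aig ekvsf wugx jvk fcqs vwn qfydt
Hunk 4: at line 7 remove [tfo,aig] add [kbi] -> 15 lines: bwhdn fsm qjfz egx wvn soegl pyb pdir kbi ekvsf wugx jvk fcqs vwn qfydt
Hunk 5: at line 7 remove [pdir,kbi,ekvsf] add [tkh] -> 13 lines: bwhdn fsm qjfz egx wvn soegl pyb tkh wugx jvk fcqs vwn qfydt
Final line count: 13

Answer: 13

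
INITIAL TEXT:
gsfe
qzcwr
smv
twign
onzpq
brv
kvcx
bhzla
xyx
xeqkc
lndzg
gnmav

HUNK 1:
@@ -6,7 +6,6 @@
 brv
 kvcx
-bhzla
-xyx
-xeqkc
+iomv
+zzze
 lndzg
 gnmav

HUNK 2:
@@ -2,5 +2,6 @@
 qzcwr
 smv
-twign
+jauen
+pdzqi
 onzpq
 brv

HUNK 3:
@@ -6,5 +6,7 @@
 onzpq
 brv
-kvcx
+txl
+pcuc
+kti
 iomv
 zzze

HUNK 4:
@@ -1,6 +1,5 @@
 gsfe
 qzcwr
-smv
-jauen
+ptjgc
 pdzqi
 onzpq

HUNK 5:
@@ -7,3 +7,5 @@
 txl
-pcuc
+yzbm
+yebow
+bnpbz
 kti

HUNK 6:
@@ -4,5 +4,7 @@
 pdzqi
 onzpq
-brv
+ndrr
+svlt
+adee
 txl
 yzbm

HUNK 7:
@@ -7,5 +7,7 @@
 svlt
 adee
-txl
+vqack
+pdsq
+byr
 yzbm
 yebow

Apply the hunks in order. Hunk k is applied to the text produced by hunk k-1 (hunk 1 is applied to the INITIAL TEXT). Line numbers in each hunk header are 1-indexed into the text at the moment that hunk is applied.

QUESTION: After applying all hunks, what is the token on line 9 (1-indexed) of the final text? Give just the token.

Answer: vqack

Derivation:
Hunk 1: at line 6 remove [bhzla,xyx,xeqkc] add [iomv,zzze] -> 11 lines: gsfe qzcwr smv twign onzpq brv kvcx iomv zzze lndzg gnmav
Hunk 2: at line 2 remove [twign] add [jauen,pdzqi] -> 12 lines: gsfe qzcwr smv jauen pdzqi onzpq brv kvcx iomv zzze lndzg gnmav
Hunk 3: at line 6 remove [kvcx] add [txl,pcuc,kti] -> 14 lines: gsfe qzcwr smv jauen pdzqi onzpq brv txl pcuc kti iomv zzze lndzg gnmav
Hunk 4: at line 1 remove [smv,jauen] add [ptjgc] -> 13 lines: gsfe qzcwr ptjgc pdzqi onzpq brv txl pcuc kti iomv zzze lndzg gnmav
Hunk 5: at line 7 remove [pcuc] add [yzbm,yebow,bnpbz] -> 15 lines: gsfe qzcwr ptjgc pdzqi onzpq brv txl yzbm yebow bnpbz kti iomv zzze lndzg gnmav
Hunk 6: at line 4 remove [brv] add [ndrr,svlt,adee] -> 17 lines: gsfe qzcwr ptjgc pdzqi onzpq ndrr svlt adee txl yzbm yebow bnpbz kti iomv zzze lndzg gnmav
Hunk 7: at line 7 remove [txl] add [vqack,pdsq,byr] -> 19 lines: gsfe qzcwr ptjgc pdzqi onzpq ndrr svlt adee vqack pdsq byr yzbm yebow bnpbz kti iomv zzze lndzg gnmav
Final line 9: vqack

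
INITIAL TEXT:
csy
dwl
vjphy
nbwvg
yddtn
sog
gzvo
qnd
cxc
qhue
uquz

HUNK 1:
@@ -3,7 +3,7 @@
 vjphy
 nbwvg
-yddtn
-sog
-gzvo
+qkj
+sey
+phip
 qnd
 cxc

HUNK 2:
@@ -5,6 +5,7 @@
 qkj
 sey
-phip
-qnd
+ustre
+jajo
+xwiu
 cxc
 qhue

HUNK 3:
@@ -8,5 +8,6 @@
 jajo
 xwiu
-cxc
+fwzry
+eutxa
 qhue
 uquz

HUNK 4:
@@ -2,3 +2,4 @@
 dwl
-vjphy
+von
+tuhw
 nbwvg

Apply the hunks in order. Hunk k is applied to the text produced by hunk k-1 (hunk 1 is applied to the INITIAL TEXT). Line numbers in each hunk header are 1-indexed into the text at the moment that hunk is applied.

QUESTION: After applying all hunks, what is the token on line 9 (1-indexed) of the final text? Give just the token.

Hunk 1: at line 3 remove [yddtn,sog,gzvo] add [qkj,sey,phip] -> 11 lines: csy dwl vjphy nbwvg qkj sey phip qnd cxc qhue uquz
Hunk 2: at line 5 remove [phip,qnd] add [ustre,jajo,xwiu] -> 12 lines: csy dwl vjphy nbwvg qkj sey ustre jajo xwiu cxc qhue uquz
Hunk 3: at line 8 remove [cxc] add [fwzry,eutxa] -> 13 lines: csy dwl vjphy nbwvg qkj sey ustre jajo xwiu fwzry eutxa qhue uquz
Hunk 4: at line 2 remove [vjphy] add [von,tuhw] -> 14 lines: csy dwl von tuhw nbwvg qkj sey ustre jajo xwiu fwzry eutxa qhue uquz
Final line 9: jajo

Answer: jajo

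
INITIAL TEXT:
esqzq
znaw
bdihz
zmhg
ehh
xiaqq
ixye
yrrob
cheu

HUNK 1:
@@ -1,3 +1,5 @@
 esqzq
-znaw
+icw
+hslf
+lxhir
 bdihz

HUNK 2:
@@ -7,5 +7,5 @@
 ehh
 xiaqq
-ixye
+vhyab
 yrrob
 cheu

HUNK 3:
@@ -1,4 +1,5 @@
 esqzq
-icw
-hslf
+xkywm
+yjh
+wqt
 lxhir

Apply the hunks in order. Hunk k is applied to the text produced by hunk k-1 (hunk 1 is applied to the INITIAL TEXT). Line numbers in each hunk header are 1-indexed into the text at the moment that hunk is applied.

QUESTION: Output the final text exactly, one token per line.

Answer: esqzq
xkywm
yjh
wqt
lxhir
bdihz
zmhg
ehh
xiaqq
vhyab
yrrob
cheu

Derivation:
Hunk 1: at line 1 remove [znaw] add [icw,hslf,lxhir] -> 11 lines: esqzq icw hslf lxhir bdihz zmhg ehh xiaqq ixye yrrob cheu
Hunk 2: at line 7 remove [ixye] add [vhyab] -> 11 lines: esqzq icw hslf lxhir bdihz zmhg ehh xiaqq vhyab yrrob cheu
Hunk 3: at line 1 remove [icw,hslf] add [xkywm,yjh,wqt] -> 12 lines: esqzq xkywm yjh wqt lxhir bdihz zmhg ehh xiaqq vhyab yrrob cheu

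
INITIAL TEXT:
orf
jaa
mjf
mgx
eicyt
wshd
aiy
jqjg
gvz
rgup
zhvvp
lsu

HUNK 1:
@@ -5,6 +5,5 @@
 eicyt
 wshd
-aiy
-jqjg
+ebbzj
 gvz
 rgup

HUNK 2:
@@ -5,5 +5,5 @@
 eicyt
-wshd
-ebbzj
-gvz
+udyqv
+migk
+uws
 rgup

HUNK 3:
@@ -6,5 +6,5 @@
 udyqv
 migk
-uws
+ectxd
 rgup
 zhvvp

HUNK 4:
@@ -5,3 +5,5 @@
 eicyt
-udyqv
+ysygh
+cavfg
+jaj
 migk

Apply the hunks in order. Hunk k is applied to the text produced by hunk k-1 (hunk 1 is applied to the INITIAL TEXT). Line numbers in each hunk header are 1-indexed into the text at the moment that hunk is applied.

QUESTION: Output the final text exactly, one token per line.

Hunk 1: at line 5 remove [aiy,jqjg] add [ebbzj] -> 11 lines: orf jaa mjf mgx eicyt wshd ebbzj gvz rgup zhvvp lsu
Hunk 2: at line 5 remove [wshd,ebbzj,gvz] add [udyqv,migk,uws] -> 11 lines: orf jaa mjf mgx eicyt udyqv migk uws rgup zhvvp lsu
Hunk 3: at line 6 remove [uws] add [ectxd] -> 11 lines: orf jaa mjf mgx eicyt udyqv migk ectxd rgup zhvvp lsu
Hunk 4: at line 5 remove [udyqv] add [ysygh,cavfg,jaj] -> 13 lines: orf jaa mjf mgx eicyt ysygh cavfg jaj migk ectxd rgup zhvvp lsu

Answer: orf
jaa
mjf
mgx
eicyt
ysygh
cavfg
jaj
migk
ectxd
rgup
zhvvp
lsu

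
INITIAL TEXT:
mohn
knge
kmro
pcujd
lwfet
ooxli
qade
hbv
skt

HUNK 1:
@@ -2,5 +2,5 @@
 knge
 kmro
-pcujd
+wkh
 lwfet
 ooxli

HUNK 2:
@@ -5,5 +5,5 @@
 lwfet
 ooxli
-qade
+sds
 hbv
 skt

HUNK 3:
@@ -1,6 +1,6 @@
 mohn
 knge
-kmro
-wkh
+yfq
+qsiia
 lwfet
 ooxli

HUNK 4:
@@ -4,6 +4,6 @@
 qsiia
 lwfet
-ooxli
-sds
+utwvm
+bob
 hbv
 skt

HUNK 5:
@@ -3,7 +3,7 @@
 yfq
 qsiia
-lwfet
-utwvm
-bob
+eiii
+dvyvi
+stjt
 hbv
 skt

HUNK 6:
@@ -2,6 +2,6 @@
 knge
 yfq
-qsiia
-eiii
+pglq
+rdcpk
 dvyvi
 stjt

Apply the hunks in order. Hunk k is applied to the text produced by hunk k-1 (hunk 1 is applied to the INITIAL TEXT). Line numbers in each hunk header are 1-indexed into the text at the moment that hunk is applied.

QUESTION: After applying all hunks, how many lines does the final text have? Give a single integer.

Answer: 9

Derivation:
Hunk 1: at line 2 remove [pcujd] add [wkh] -> 9 lines: mohn knge kmro wkh lwfet ooxli qade hbv skt
Hunk 2: at line 5 remove [qade] add [sds] -> 9 lines: mohn knge kmro wkh lwfet ooxli sds hbv skt
Hunk 3: at line 1 remove [kmro,wkh] add [yfq,qsiia] -> 9 lines: mohn knge yfq qsiia lwfet ooxli sds hbv skt
Hunk 4: at line 4 remove [ooxli,sds] add [utwvm,bob] -> 9 lines: mohn knge yfq qsiia lwfet utwvm bob hbv skt
Hunk 5: at line 3 remove [lwfet,utwvm,bob] add [eiii,dvyvi,stjt] -> 9 lines: mohn knge yfq qsiia eiii dvyvi stjt hbv skt
Hunk 6: at line 2 remove [qsiia,eiii] add [pglq,rdcpk] -> 9 lines: mohn knge yfq pglq rdcpk dvyvi stjt hbv skt
Final line count: 9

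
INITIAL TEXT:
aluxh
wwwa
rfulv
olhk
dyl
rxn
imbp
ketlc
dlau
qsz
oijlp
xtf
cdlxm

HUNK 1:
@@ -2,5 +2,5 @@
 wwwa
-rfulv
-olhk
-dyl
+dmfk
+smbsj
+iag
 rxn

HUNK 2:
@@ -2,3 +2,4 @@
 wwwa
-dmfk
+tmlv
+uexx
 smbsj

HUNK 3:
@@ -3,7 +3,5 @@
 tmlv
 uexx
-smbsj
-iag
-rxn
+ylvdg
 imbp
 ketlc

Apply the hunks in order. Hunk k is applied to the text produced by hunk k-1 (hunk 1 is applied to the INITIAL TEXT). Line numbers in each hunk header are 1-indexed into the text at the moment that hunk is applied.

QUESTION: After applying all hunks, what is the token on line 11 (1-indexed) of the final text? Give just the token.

Hunk 1: at line 2 remove [rfulv,olhk,dyl] add [dmfk,smbsj,iag] -> 13 lines: aluxh wwwa dmfk smbsj iag rxn imbp ketlc dlau qsz oijlp xtf cdlxm
Hunk 2: at line 2 remove [dmfk] add [tmlv,uexx] -> 14 lines: aluxh wwwa tmlv uexx smbsj iag rxn imbp ketlc dlau qsz oijlp xtf cdlxm
Hunk 3: at line 3 remove [smbsj,iag,rxn] add [ylvdg] -> 12 lines: aluxh wwwa tmlv uexx ylvdg imbp ketlc dlau qsz oijlp xtf cdlxm
Final line 11: xtf

Answer: xtf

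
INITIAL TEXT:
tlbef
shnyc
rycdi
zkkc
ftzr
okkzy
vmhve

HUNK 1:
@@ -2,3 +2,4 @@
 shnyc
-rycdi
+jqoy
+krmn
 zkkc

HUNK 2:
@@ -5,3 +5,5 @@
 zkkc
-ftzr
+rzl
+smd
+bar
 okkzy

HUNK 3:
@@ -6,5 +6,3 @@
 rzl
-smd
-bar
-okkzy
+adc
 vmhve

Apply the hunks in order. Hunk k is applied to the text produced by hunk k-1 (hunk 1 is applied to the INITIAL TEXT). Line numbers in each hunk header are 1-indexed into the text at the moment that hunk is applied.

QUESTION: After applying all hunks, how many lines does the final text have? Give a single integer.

Answer: 8

Derivation:
Hunk 1: at line 2 remove [rycdi] add [jqoy,krmn] -> 8 lines: tlbef shnyc jqoy krmn zkkc ftzr okkzy vmhve
Hunk 2: at line 5 remove [ftzr] add [rzl,smd,bar] -> 10 lines: tlbef shnyc jqoy krmn zkkc rzl smd bar okkzy vmhve
Hunk 3: at line 6 remove [smd,bar,okkzy] add [adc] -> 8 lines: tlbef shnyc jqoy krmn zkkc rzl adc vmhve
Final line count: 8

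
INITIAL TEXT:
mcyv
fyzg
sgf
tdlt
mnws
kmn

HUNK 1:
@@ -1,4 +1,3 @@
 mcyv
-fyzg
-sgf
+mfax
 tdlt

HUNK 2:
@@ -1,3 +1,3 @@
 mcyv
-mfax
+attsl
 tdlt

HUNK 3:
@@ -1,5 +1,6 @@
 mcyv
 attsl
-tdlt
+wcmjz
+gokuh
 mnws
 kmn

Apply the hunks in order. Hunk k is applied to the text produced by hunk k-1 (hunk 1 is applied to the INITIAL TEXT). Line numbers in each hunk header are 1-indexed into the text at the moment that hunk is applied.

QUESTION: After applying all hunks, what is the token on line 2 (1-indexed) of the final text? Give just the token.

Answer: attsl

Derivation:
Hunk 1: at line 1 remove [fyzg,sgf] add [mfax] -> 5 lines: mcyv mfax tdlt mnws kmn
Hunk 2: at line 1 remove [mfax] add [attsl] -> 5 lines: mcyv attsl tdlt mnws kmn
Hunk 3: at line 1 remove [tdlt] add [wcmjz,gokuh] -> 6 lines: mcyv attsl wcmjz gokuh mnws kmn
Final line 2: attsl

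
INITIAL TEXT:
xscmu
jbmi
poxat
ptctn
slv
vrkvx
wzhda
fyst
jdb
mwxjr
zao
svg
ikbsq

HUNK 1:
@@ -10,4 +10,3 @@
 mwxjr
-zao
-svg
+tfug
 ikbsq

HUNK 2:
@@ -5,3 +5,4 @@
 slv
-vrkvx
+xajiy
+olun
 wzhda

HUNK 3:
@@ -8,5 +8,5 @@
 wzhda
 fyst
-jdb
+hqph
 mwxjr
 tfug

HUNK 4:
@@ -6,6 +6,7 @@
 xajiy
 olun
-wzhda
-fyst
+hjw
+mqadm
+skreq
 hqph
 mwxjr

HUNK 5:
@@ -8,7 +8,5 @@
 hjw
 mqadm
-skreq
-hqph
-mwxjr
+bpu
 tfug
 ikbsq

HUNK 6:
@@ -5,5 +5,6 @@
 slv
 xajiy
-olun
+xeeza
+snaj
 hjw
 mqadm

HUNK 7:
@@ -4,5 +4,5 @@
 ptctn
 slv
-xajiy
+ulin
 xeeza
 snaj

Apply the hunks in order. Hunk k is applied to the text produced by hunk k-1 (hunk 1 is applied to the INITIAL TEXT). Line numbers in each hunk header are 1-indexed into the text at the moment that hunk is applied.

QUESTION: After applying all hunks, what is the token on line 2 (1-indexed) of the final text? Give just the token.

Hunk 1: at line 10 remove [zao,svg] add [tfug] -> 12 lines: xscmu jbmi poxat ptctn slv vrkvx wzhda fyst jdb mwxjr tfug ikbsq
Hunk 2: at line 5 remove [vrkvx] add [xajiy,olun] -> 13 lines: xscmu jbmi poxat ptctn slv xajiy olun wzhda fyst jdb mwxjr tfug ikbsq
Hunk 3: at line 8 remove [jdb] add [hqph] -> 13 lines: xscmu jbmi poxat ptctn slv xajiy olun wzhda fyst hqph mwxjr tfug ikbsq
Hunk 4: at line 6 remove [wzhda,fyst] add [hjw,mqadm,skreq] -> 14 lines: xscmu jbmi poxat ptctn slv xajiy olun hjw mqadm skreq hqph mwxjr tfug ikbsq
Hunk 5: at line 8 remove [skreq,hqph,mwxjr] add [bpu] -> 12 lines: xscmu jbmi poxat ptctn slv xajiy olun hjw mqadm bpu tfug ikbsq
Hunk 6: at line 5 remove [olun] add [xeeza,snaj] -> 13 lines: xscmu jbmi poxat ptctn slv xajiy xeeza snaj hjw mqadm bpu tfug ikbsq
Hunk 7: at line 4 remove [xajiy] add [ulin] -> 13 lines: xscmu jbmi poxat ptctn slv ulin xeeza snaj hjw mqadm bpu tfug ikbsq
Final line 2: jbmi

Answer: jbmi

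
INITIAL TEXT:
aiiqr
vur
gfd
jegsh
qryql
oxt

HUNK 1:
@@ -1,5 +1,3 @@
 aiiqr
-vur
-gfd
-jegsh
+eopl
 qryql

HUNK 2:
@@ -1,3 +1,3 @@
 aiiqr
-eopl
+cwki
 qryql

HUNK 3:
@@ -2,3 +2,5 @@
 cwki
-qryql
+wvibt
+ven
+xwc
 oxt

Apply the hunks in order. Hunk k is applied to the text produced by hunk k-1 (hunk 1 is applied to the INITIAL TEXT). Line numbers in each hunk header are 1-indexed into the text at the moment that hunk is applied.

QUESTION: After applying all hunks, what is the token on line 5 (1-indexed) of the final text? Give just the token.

Answer: xwc

Derivation:
Hunk 1: at line 1 remove [vur,gfd,jegsh] add [eopl] -> 4 lines: aiiqr eopl qryql oxt
Hunk 2: at line 1 remove [eopl] add [cwki] -> 4 lines: aiiqr cwki qryql oxt
Hunk 3: at line 2 remove [qryql] add [wvibt,ven,xwc] -> 6 lines: aiiqr cwki wvibt ven xwc oxt
Final line 5: xwc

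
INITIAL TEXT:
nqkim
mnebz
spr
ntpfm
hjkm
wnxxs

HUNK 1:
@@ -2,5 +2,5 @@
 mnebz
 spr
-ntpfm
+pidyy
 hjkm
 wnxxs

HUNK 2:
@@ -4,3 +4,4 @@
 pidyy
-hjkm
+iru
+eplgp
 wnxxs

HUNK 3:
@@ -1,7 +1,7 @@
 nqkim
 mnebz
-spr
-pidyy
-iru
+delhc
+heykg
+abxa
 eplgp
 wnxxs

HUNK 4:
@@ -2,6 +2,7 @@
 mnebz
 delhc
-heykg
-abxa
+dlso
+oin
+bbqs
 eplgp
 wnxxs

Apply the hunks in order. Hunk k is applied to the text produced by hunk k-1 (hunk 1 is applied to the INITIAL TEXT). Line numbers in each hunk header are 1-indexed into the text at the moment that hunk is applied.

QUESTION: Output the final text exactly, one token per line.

Hunk 1: at line 2 remove [ntpfm] add [pidyy] -> 6 lines: nqkim mnebz spr pidyy hjkm wnxxs
Hunk 2: at line 4 remove [hjkm] add [iru,eplgp] -> 7 lines: nqkim mnebz spr pidyy iru eplgp wnxxs
Hunk 3: at line 1 remove [spr,pidyy,iru] add [delhc,heykg,abxa] -> 7 lines: nqkim mnebz delhc heykg abxa eplgp wnxxs
Hunk 4: at line 2 remove [heykg,abxa] add [dlso,oin,bbqs] -> 8 lines: nqkim mnebz delhc dlso oin bbqs eplgp wnxxs

Answer: nqkim
mnebz
delhc
dlso
oin
bbqs
eplgp
wnxxs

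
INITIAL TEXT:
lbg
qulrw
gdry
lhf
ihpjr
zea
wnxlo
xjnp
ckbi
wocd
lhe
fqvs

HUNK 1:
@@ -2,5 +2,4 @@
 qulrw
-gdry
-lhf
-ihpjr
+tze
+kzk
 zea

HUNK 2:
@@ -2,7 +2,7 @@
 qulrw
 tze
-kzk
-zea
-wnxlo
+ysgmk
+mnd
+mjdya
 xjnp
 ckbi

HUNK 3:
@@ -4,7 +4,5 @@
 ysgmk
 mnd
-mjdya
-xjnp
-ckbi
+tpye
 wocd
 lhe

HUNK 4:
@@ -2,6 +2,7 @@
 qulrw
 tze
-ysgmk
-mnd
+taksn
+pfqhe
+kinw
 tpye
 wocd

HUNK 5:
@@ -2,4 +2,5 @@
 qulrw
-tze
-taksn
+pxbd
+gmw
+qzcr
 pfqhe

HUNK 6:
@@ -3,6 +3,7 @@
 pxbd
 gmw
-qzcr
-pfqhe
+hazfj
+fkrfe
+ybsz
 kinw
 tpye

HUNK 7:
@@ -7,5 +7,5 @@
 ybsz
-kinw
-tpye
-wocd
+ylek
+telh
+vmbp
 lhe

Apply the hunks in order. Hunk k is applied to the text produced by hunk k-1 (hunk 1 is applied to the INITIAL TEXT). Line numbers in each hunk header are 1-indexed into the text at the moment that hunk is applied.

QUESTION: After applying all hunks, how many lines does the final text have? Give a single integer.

Hunk 1: at line 2 remove [gdry,lhf,ihpjr] add [tze,kzk] -> 11 lines: lbg qulrw tze kzk zea wnxlo xjnp ckbi wocd lhe fqvs
Hunk 2: at line 2 remove [kzk,zea,wnxlo] add [ysgmk,mnd,mjdya] -> 11 lines: lbg qulrw tze ysgmk mnd mjdya xjnp ckbi wocd lhe fqvs
Hunk 3: at line 4 remove [mjdya,xjnp,ckbi] add [tpye] -> 9 lines: lbg qulrw tze ysgmk mnd tpye wocd lhe fqvs
Hunk 4: at line 2 remove [ysgmk,mnd] add [taksn,pfqhe,kinw] -> 10 lines: lbg qulrw tze taksn pfqhe kinw tpye wocd lhe fqvs
Hunk 5: at line 2 remove [tze,taksn] add [pxbd,gmw,qzcr] -> 11 lines: lbg qulrw pxbd gmw qzcr pfqhe kinw tpye wocd lhe fqvs
Hunk 6: at line 3 remove [qzcr,pfqhe] add [hazfj,fkrfe,ybsz] -> 12 lines: lbg qulrw pxbd gmw hazfj fkrfe ybsz kinw tpye wocd lhe fqvs
Hunk 7: at line 7 remove [kinw,tpye,wocd] add [ylek,telh,vmbp] -> 12 lines: lbg qulrw pxbd gmw hazfj fkrfe ybsz ylek telh vmbp lhe fqvs
Final line count: 12

Answer: 12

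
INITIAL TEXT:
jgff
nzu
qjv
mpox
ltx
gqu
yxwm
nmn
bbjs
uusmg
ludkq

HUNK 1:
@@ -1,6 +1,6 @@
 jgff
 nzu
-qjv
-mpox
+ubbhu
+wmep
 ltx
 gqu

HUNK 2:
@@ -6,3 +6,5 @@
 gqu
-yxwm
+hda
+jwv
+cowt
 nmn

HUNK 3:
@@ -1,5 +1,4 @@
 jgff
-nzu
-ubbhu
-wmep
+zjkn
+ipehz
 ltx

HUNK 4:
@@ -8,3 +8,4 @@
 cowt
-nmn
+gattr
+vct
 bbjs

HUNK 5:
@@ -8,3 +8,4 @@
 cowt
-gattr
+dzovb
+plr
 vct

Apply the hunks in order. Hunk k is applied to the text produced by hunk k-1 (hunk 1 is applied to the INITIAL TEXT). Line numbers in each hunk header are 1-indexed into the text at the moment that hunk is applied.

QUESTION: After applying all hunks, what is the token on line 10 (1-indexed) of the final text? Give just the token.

Answer: plr

Derivation:
Hunk 1: at line 1 remove [qjv,mpox] add [ubbhu,wmep] -> 11 lines: jgff nzu ubbhu wmep ltx gqu yxwm nmn bbjs uusmg ludkq
Hunk 2: at line 6 remove [yxwm] add [hda,jwv,cowt] -> 13 lines: jgff nzu ubbhu wmep ltx gqu hda jwv cowt nmn bbjs uusmg ludkq
Hunk 3: at line 1 remove [nzu,ubbhu,wmep] add [zjkn,ipehz] -> 12 lines: jgff zjkn ipehz ltx gqu hda jwv cowt nmn bbjs uusmg ludkq
Hunk 4: at line 8 remove [nmn] add [gattr,vct] -> 13 lines: jgff zjkn ipehz ltx gqu hda jwv cowt gattr vct bbjs uusmg ludkq
Hunk 5: at line 8 remove [gattr] add [dzovb,plr] -> 14 lines: jgff zjkn ipehz ltx gqu hda jwv cowt dzovb plr vct bbjs uusmg ludkq
Final line 10: plr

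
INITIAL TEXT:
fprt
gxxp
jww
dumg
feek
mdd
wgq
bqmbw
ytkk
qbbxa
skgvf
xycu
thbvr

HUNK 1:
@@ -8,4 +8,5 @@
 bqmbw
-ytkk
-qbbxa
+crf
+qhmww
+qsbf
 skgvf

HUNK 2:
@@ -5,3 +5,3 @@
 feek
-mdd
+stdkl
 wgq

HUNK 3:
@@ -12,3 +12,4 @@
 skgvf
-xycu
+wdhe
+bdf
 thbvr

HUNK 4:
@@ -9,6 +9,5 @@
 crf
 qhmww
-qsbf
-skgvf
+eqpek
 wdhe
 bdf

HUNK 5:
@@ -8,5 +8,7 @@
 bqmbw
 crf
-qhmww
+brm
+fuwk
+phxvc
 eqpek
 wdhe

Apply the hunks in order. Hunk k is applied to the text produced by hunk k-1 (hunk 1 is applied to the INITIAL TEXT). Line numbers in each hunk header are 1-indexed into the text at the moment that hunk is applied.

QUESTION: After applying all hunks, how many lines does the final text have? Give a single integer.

Answer: 16

Derivation:
Hunk 1: at line 8 remove [ytkk,qbbxa] add [crf,qhmww,qsbf] -> 14 lines: fprt gxxp jww dumg feek mdd wgq bqmbw crf qhmww qsbf skgvf xycu thbvr
Hunk 2: at line 5 remove [mdd] add [stdkl] -> 14 lines: fprt gxxp jww dumg feek stdkl wgq bqmbw crf qhmww qsbf skgvf xycu thbvr
Hunk 3: at line 12 remove [xycu] add [wdhe,bdf] -> 15 lines: fprt gxxp jww dumg feek stdkl wgq bqmbw crf qhmww qsbf skgvf wdhe bdf thbvr
Hunk 4: at line 9 remove [qsbf,skgvf] add [eqpek] -> 14 lines: fprt gxxp jww dumg feek stdkl wgq bqmbw crf qhmww eqpek wdhe bdf thbvr
Hunk 5: at line 8 remove [qhmww] add [brm,fuwk,phxvc] -> 16 lines: fprt gxxp jww dumg feek stdkl wgq bqmbw crf brm fuwk phxvc eqpek wdhe bdf thbvr
Final line count: 16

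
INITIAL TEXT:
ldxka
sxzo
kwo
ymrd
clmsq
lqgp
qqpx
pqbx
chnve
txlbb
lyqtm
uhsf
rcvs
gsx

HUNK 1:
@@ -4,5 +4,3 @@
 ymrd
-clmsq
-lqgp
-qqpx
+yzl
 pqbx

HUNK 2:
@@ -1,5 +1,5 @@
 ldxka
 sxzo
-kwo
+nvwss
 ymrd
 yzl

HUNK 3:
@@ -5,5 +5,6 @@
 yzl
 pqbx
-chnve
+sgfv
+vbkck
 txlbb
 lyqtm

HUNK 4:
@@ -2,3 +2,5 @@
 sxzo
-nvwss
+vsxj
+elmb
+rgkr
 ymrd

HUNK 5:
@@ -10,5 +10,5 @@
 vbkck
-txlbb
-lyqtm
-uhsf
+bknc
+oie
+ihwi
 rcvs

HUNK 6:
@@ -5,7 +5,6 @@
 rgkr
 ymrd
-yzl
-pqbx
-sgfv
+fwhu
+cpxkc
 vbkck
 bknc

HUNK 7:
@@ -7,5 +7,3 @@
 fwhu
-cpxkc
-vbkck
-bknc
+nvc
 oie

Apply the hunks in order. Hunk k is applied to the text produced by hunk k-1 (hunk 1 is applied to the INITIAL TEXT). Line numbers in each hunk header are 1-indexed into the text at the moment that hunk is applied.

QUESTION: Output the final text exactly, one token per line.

Answer: ldxka
sxzo
vsxj
elmb
rgkr
ymrd
fwhu
nvc
oie
ihwi
rcvs
gsx

Derivation:
Hunk 1: at line 4 remove [clmsq,lqgp,qqpx] add [yzl] -> 12 lines: ldxka sxzo kwo ymrd yzl pqbx chnve txlbb lyqtm uhsf rcvs gsx
Hunk 2: at line 1 remove [kwo] add [nvwss] -> 12 lines: ldxka sxzo nvwss ymrd yzl pqbx chnve txlbb lyqtm uhsf rcvs gsx
Hunk 3: at line 5 remove [chnve] add [sgfv,vbkck] -> 13 lines: ldxka sxzo nvwss ymrd yzl pqbx sgfv vbkck txlbb lyqtm uhsf rcvs gsx
Hunk 4: at line 2 remove [nvwss] add [vsxj,elmb,rgkr] -> 15 lines: ldxka sxzo vsxj elmb rgkr ymrd yzl pqbx sgfv vbkck txlbb lyqtm uhsf rcvs gsx
Hunk 5: at line 10 remove [txlbb,lyqtm,uhsf] add [bknc,oie,ihwi] -> 15 lines: ldxka sxzo vsxj elmb rgkr ymrd yzl pqbx sgfv vbkck bknc oie ihwi rcvs gsx
Hunk 6: at line 5 remove [yzl,pqbx,sgfv] add [fwhu,cpxkc] -> 14 lines: ldxka sxzo vsxj elmb rgkr ymrd fwhu cpxkc vbkck bknc oie ihwi rcvs gsx
Hunk 7: at line 7 remove [cpxkc,vbkck,bknc] add [nvc] -> 12 lines: ldxka sxzo vsxj elmb rgkr ymrd fwhu nvc oie ihwi rcvs gsx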